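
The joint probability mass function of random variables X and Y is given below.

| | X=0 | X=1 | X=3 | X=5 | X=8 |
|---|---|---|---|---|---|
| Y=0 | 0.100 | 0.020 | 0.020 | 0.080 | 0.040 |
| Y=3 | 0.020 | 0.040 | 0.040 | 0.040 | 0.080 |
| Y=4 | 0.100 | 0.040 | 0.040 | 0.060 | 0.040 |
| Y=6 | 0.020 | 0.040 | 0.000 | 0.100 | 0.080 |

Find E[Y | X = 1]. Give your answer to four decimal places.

P(X = 1) = 0.140.
Σ Y·P over the event = 0·(0.020) + 3·(0.040) + 4·(0.040) + 6·(0.040) = 0.520.
E[Y | X = 1] = (0.520) / (0.140) = 3.7143.

3.7143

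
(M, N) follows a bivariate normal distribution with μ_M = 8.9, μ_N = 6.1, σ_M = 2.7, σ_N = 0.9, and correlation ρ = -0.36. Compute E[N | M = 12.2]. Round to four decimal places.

5.7040

The regression of N on M has slope ρ·σ_N/σ_M and passes through (μ_M, μ_N).
E[N | M=12.2] = 6.1 + (-0.36)·(0.9/2.7)·(12.2 − (8.9)) = 6.1 + (-0.12)·(3.3) = 5.7040.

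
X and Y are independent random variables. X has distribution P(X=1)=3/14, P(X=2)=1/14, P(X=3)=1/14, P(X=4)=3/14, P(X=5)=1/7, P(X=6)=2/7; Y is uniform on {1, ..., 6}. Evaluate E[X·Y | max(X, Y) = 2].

12/5

P(max(X, Y) = 2) = 5/84.
Summing XY·P(x,y) over outcomes with max(X, Y) = 2 gives 1/7.
E[X·Y | max(X, Y) = 2] = (1/7) / (5/84) = 12/5.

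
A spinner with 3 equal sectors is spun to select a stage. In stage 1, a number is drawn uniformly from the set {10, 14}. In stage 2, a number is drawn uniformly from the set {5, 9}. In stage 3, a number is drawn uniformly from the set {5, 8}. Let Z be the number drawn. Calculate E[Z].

E[Z | stage 1] = (10+14)/2 = 12.
E[Z | stage 2] = (5+9)/2 = 7.
E[Z | stage 3] = (5+8)/2 = 13/2.
E[Z] = (1/3)·(12) + (1/3)·(7) + (1/3)·(13/2) = 17/2.

17/2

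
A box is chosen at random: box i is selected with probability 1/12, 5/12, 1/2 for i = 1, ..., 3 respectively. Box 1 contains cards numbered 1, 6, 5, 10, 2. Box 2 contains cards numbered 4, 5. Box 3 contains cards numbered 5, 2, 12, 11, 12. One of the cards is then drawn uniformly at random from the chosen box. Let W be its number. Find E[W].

E[W | box 1] = (1+6+5+10+2)/5 = 24/5.
E[W | box 2] = (4+5)/2 = 9/2.
E[W | box 3] = (5+2+12+11+12)/5 = 42/5.
By the law of total expectation,
E[W] = (1/12)·(24/5) + (5/12)·(9/2) + (1/2)·(42/5) = 259/40.

259/40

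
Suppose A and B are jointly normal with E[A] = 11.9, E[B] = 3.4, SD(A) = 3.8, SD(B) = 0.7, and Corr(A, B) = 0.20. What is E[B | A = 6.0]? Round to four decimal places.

E[B | A=x] = μ_B + ρ(σ_B/σ_A)(x − μ_A) for jointly normal variables.
E[B | A=6.0] = 3.4 + (0.20)·(0.7/3.8)·(6.0 − (11.9)) = 3.4 + (0.036842)·(-5.9) = 3.1826.

3.1826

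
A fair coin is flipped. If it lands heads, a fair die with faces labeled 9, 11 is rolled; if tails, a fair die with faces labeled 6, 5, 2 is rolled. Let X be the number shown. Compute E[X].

E[X | heads] = (9+11)/2 = 10.
E[X | tails] = (6+5+2)/3 = 13/3.
E[X] = (1/2)·(10) + (1/2)·(13/3) = 43/6.

43/6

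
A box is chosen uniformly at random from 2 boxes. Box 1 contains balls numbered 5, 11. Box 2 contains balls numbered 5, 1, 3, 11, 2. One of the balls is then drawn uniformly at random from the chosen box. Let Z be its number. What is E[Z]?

31/5

E[Z | box 1] = (5+11)/2 = 8.
E[Z | box 2] = (5+1+3+11+2)/5 = 22/5.
By the law of total expectation,
E[Z] = (1/2)·(8) + (1/2)·(22/5) = 31/5.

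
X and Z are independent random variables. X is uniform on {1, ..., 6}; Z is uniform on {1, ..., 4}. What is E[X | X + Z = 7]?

9/2

Outcomes with X + Z = 7: (3,4), (4,3), (5,2), (6,1), each with probability 1/24.
E[X | X + Z = 7] = (3 + 4 + 5 + 6) / 4 = 9/2.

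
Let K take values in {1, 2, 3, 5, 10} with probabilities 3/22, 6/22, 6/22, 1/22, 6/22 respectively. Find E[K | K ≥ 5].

65/7

P(K ≥ 5) = 7/22.
Σ over the event: 5·1/22 + 10·3/11 = 65/22.
E[K | K ≥ 5] = (65/22) / (7/22) = 65/7.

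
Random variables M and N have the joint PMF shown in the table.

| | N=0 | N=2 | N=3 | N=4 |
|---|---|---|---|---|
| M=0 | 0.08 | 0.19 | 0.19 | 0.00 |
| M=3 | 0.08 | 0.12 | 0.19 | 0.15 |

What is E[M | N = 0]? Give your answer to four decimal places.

1.5000

P(N = 0) = 0.16.
Σ M·P over the event = 0·(0.08) + 3·(0.08) = 0.24.
E[M | N = 0] = (0.24) / (0.16) = 1.5000.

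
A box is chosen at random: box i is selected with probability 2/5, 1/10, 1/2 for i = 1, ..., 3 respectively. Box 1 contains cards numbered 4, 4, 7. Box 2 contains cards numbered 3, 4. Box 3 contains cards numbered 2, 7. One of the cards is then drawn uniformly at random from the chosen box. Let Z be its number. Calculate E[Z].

23/5

E[Z | box 1] = (4+4+7)/3 = 5.
E[Z | box 2] = (3+4)/2 = 7/2.
E[Z | box 3] = (2+7)/2 = 9/2.
By the law of total expectation,
E[Z] = (2/5)·(5) + (1/10)·(7/2) + (1/2)·(9/2) = 23/5.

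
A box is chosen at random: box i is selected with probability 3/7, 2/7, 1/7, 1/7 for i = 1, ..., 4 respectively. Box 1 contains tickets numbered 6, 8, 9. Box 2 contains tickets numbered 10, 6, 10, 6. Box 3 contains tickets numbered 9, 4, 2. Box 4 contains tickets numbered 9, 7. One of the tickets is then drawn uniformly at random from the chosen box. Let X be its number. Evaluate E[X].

52/7

E[X | box 1] = (6+8+9)/3 = 23/3.
E[X | box 2] = (10+6+10+6)/4 = 8.
E[X | box 3] = (9+4+2)/3 = 5.
E[X | box 4] = (9+7)/2 = 8.
E[X] = (3/7)·(23/3) + (2/7)·(8) + (1/7)·(5) + (1/7)·(8) = 52/7.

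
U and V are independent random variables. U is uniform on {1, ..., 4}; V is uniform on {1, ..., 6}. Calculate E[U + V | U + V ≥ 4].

136/21

P(U + V ≥ 4) = 7/8.
Summing (U+V)·P(x,y) over outcomes with U + V ≥ 4 gives 17/3.
E[U + V | U + V ≥ 4] = (17/3) / (7/8) = 136/21.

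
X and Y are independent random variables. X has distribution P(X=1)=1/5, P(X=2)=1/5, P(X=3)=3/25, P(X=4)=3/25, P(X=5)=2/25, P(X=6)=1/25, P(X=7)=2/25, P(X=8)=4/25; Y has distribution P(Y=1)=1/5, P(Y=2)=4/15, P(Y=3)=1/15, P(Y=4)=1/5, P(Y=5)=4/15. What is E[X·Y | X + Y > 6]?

P(X + Y > 6) = 194/375.
Summing XY·P(x,y) over outcomes with X + Y > 6 gives 746/75.
E[X·Y | X + Y > 6] = (746/75) / (194/375) = 1865/97.

1865/97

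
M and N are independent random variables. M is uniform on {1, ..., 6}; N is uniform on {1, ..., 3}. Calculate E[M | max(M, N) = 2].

Outcomes with max(M, N) = 2: (1,2), (2,1), (2,2), each with probability 1/18.
E[M | max(M, N) = 2] = (1 + 2 + 2) / 3 = 5/3.

5/3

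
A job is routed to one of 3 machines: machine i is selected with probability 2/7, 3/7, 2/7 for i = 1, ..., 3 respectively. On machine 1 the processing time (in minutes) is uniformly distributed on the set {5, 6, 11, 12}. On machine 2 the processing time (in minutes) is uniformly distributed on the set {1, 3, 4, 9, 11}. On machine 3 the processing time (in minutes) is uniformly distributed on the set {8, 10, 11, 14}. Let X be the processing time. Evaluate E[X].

79/10

E[X | machine 1] = (5+6+11+12)/4 = 17/2.
E[X | machine 2] = (1+3+4+9+11)/5 = 28/5.
E[X | machine 3] = (8+10+11+14)/4 = 43/4.
By the law of total expectation,
E[X] = (2/7)·(17/2) + (3/7)·(28/5) + (2/7)·(43/4) = 79/10.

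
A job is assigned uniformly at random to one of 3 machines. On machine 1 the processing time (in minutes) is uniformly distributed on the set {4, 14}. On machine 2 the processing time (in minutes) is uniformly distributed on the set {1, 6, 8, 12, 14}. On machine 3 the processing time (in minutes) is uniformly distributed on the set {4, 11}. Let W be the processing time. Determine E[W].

247/30

E[W | machine 1] = (4+14)/2 = 9.
E[W | machine 2] = (1+6+8+12+14)/5 = 41/5.
E[W | machine 3] = (4+11)/2 = 15/2.
By the law of total expectation,
E[W] = (1/3)·(9) + (1/3)·(41/5) + (1/3)·(15/2) = 247/30.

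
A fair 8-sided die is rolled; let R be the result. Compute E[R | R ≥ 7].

Given R ≥ 7, R is equally likely to be any of {7, 8}.
E[R | R ≥ 7] = (7 + 8) / 2 = 15/2.

15/2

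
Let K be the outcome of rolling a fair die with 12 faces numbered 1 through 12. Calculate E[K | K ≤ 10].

11/2

Given K ≤ 10, K is equally likely to be any of {1, 2, 3, 4, 5, 6, 7, 8, 9, 10}.
E[K | K ≤ 10] = (1 + 2 + 3 + 4 + 5 + 6 + 7 + 8 + 9 + 10) / 10 = 11/2.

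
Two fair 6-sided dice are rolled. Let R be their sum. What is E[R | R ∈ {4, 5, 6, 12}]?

74/13

P(R ∈ {4, 5, 6, 12}) = 13/36.
Σ over the event: 4·1/12 + 5·1/9 + 6·5/36 + 12·1/36 = 37/18.
E[R | R ∈ {4, 5, 6, 12}] = (37/18) / (13/36) = 74/13.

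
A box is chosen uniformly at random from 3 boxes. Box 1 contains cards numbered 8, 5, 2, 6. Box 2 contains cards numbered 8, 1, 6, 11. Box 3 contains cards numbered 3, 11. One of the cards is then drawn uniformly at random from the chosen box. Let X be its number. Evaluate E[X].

E[X | box 1] = (8+5+2+6)/4 = 21/4.
E[X | box 2] = (8+1+6+11)/4 = 13/2.
E[X | box 3] = (3+11)/2 = 7.
By the law of total expectation,
E[X] = (1/3)·(21/4) + (1/3)·(13/2) + (1/3)·(7) = 25/4.

25/4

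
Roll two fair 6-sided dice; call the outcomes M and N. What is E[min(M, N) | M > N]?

P(M > N) = 5/12.
Summing min(M,N)·P(x,y) over outcomes with M > N gives 35/36.
E[min(M, N) | M > N] = (35/36) / (5/12) = 7/3.

7/3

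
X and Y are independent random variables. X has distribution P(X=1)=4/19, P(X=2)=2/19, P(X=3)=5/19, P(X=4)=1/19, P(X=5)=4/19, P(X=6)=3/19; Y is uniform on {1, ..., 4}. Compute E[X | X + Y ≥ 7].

5

P(X + Y ≥ 7) = 31/76.
Summing X·P(x,y) over outcomes with X + Y ≥ 7 gives 155/76.
E[X | X + Y ≥ 7] = (155/76) / (31/76) = 5.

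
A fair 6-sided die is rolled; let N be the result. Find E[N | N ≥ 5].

Given N ≥ 5, N is equally likely to be any of {5, 6}.
E[N | N ≥ 5] = (5 + 6) / 2 = 11/2.

11/2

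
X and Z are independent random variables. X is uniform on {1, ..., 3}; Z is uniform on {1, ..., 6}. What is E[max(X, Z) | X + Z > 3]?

P(X + Z > 3) = 5/6.
Summing max(X,Z)·P(x,y) over outcomes with X + Z > 3 gives 31/9.
E[max(X, Z) | X + Z > 3] = (31/9) / (5/6) = 62/15.

62/15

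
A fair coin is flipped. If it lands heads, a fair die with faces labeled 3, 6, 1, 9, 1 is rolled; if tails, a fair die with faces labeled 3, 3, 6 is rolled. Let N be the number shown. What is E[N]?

E[N | heads] = (3+6+1+9+1)/5 = 4.
E[N | tails] = (3+3+6)/3 = 4.
E[N] = (1/2)·(4) + (1/2)·(4) = 4.

4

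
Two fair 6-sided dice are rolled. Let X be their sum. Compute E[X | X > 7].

P(X > 7) = 5/12.
Σ over the event: 8·5/36 + 9·1/9 + 10·1/12 + 11·1/18 + 12·1/36 = 35/9.
E[X | X > 7] = (35/9) / (5/12) = 28/3.

28/3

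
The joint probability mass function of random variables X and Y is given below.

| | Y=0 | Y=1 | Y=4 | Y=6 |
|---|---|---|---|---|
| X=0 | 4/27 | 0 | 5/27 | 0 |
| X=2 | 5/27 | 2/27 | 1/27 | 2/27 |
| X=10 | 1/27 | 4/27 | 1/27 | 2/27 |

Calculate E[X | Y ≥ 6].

P(Y ≥ 6) = 4/27.
Σ X·P over the event = 2·(2/27) + 10·(2/27) = 8/9.
E[X | Y ≥ 6] = (8/9) / (4/27) = 6.

6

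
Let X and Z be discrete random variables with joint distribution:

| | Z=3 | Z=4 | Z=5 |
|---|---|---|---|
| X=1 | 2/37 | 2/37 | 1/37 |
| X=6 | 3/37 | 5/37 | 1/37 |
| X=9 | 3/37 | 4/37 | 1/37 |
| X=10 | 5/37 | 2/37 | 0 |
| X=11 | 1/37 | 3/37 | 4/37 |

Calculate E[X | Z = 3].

54/7

P(Z = 3) = 14/37.
Σ X·P over the event = 1·(2/37) + 6·(3/37) + 9·(3/37) + 10·(5/37) + 11·(1/37) = 108/37.
E[X | Z = 3] = (108/37) / (14/37) = 54/7.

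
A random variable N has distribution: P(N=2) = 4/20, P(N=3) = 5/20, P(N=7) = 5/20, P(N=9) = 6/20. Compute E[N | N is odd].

13/2

P(N is odd) = 4/5.
Σ over the event: 3·1/4 + 7·1/4 + 9·3/10 = 26/5.
E[N | N is odd] = (26/5) / (4/5) = 13/2.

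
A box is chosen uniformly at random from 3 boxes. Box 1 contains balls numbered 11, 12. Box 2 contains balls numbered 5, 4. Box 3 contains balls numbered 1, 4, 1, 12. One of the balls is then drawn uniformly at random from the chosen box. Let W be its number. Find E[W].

41/6

E[W | box 1] = (11+12)/2 = 23/2.
E[W | box 2] = (5+4)/2 = 9/2.
E[W | box 3] = (1+4+1+12)/4 = 9/2.
E[W] = (1/3)·(23/2) + (1/3)·(9/2) + (1/3)·(9/2) = 41/6.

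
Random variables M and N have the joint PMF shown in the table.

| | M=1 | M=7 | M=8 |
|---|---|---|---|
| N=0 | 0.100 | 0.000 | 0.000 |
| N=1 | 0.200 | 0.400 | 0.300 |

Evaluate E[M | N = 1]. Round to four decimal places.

6.0000

P(N = 1) = 0.900.
Summing M·P(M=x,N=y) over the conditioning event gives 5.400.
E[M | N = 1] = (5.400) / (0.900) = 6.0000.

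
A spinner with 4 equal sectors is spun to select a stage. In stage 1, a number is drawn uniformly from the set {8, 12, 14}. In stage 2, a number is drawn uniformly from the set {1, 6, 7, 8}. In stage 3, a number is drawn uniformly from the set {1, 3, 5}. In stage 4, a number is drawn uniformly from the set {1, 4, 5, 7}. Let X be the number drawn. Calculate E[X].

289/48

E[X | stage 1] = (8+12+14)/3 = 34/3.
E[X | stage 2] = (1+6+7+8)/4 = 11/2.
E[X | stage 3] = (1+3+5)/3 = 3.
E[X | stage 4] = (1+4+5+7)/4 = 17/4.
By the law of total expectation,
E[X] = (1/4)·(34/3) + (1/4)·(11/2) + (1/4)·(3) + (1/4)·(17/4) = 289/48.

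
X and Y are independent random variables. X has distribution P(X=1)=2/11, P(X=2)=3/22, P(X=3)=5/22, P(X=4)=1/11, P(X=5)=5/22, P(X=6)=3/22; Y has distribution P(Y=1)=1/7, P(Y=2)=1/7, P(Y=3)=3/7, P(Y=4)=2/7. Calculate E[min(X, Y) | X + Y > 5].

P(X + Y > 5) = 9/14.
Summing min(X,Y)·P(x,y) over outcomes with X + Y > 5 gives 285/154.
E[min(X, Y) | X + Y > 5] = (285/154) / (9/14) = 95/33.

95/33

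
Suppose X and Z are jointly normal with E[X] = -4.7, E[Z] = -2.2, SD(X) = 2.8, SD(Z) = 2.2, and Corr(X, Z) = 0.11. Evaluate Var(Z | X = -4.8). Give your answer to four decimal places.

For a bivariate normal, Var(Z | X=x) = σ_Z²(1 − ρ²).
Var(Z | X=-4.8) = (2.2)²·(1 − (0.11)²) = 4.84·0.9879 = 4.7814.

4.7814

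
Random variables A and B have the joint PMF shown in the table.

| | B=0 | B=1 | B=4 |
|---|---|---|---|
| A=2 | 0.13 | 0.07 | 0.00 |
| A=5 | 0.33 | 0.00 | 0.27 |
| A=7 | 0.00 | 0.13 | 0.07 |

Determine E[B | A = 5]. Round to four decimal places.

P(A = 5) = 0.60.
Σ B·P over the event = 0·(0.33) + 4·(0.27) = 1.08.
E[B | A = 5] = (1.08) / (0.60) = 1.8000.

1.8000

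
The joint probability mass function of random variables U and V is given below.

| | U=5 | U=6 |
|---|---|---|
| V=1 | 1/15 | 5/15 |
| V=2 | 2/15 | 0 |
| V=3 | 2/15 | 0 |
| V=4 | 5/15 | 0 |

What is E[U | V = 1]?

P(V = 1) = 2/5.
Σ U·P over the event = 5·(1/15) + 6·(5/15) = 7/3.
E[U | V = 1] = (7/3) / (2/5) = 35/6.

35/6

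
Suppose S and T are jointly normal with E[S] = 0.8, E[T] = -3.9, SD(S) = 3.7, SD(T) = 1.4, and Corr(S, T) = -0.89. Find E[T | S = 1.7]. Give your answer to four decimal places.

-4.2031

For a bivariate normal, E[T | S=x] = μ_T + ρ·(σ_T/σ_S)·(x − μ_S).
E[T | S=1.7] = -3.9 + (-0.89)·(1.4/3.7)·(1.7 − (0.8)) = -3.9 + (-0.33676)·(0.9) = -4.2031.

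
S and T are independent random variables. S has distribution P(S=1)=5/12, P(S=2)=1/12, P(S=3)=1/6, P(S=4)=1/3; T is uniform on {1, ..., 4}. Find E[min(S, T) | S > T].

P(S > T) = 17/48.
Summing min(S,T)·P(x,y) over outcomes with S > T gives 31/48.
E[min(S, T) | S > T] = (31/48) / (17/48) = 31/17.

31/17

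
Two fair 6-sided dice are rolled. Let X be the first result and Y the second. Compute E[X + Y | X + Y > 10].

P(X + Y > 10) = 1/12.
Summing (X+Y)·P(x,y) over outcomes with X + Y > 10 gives 17/18.
E[X + Y | X + Y > 10] = (17/18) / (1/12) = 34/3.

34/3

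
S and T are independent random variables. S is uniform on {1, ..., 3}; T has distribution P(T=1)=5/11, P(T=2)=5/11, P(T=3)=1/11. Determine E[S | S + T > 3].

P(S + T > 3) = 6/11.
Summing S·P(x,y) over outcomes with S + T > 3 gives 46/33.
E[S | S + T > 3] = (46/33) / (6/11) = 23/9.

23/9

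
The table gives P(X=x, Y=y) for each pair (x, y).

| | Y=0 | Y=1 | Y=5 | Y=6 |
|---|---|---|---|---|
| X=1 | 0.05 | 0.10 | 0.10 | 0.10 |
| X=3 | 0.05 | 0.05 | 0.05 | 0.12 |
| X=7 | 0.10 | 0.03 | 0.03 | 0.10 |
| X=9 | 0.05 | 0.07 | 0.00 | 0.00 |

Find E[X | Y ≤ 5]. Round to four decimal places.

4.2647

P(Y ≤ 5) = 0.68.
Summing X·P(X=x,Y=y) over the conditioning event gives 2.90.
E[X | Y ≤ 5] = (2.90) / (0.68) = 4.2647.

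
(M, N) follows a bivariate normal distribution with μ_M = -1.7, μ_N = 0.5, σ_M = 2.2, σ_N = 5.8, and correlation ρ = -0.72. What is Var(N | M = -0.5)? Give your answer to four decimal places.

16.2010

Var(N | M=x) = (1 − ρ²)·σ_N².
Var(N | M=-0.5) = (5.8)²·(1 − (-0.72)²) = 33.64·0.4816 = 16.2010.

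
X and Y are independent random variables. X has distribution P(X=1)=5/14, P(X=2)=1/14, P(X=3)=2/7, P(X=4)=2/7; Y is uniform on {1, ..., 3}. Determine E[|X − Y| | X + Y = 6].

1

P(X + Y = 6) = 4/21.
Summing |X−Y|·P(x,y) over outcomes with X + Y = 6 gives 4/21.
E[|X − Y| | X + Y = 6] = (4/21) / (4/21) = 1.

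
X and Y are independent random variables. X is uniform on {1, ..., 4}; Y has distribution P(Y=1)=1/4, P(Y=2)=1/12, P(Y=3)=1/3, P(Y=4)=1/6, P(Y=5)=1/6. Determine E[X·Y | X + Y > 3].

P(X + Y > 3) = 41/48.
Summing XY·P(x,y) over outcomes with X + Y > 3 gives 113/16.
E[X·Y | X + Y > 3] = (113/16) / (41/48) = 339/41.

339/41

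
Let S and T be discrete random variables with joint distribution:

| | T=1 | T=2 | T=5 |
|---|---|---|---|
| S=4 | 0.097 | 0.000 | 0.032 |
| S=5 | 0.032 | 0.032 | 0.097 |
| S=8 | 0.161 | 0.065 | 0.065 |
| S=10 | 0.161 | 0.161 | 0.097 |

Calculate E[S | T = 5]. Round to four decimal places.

7.2268

P(T = 5) = 0.291.
Σ S·P over the event = 4·(0.032) + 5·(0.097) + 8·(0.065) + 10·(0.097) = 2.103.
E[S | T = 5] = (2.103) / (0.291) = 7.2268.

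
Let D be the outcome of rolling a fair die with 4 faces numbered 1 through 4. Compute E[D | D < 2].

Given D < 2, D is equally likely to be any of {1}.
E[D | D < 2] = (1) / 1 = 1.

1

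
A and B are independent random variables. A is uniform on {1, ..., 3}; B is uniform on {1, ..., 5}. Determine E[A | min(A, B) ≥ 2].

Outcomes with min(A, B) ≥ 2: (2,2), (2,3), (2,4), (2,5), (3,2), (3,3), (3,4), (3,5), each with probability 1/15.
E[A | min(A, B) ≥ 2] = (2 + 2 + 2 + 2 + 3 + 3 + 3 + 3) / 8 = 5/2.

5/2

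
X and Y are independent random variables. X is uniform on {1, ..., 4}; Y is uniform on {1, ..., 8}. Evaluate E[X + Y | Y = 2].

9/2

Outcomes with Y = 2: (1,2), (2,2), (3,2), (4,2), each with probability 1/32.
E[X + Y | Y = 2] = (3 + 4 + 5 + 6) / 4 = 9/2.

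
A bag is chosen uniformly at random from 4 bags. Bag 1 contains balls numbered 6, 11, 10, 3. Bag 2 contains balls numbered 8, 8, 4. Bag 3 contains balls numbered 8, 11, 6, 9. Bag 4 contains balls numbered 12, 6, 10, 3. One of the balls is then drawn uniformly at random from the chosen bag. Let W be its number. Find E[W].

365/48

E[W | bag 1] = (6+11+10+3)/4 = 15/2.
E[W | bag 2] = (8+8+4)/3 = 20/3.
E[W | bag 3] = (8+11+6+9)/4 = 17/2.
E[W | bag 4] = (12+6+10+3)/4 = 31/4.
E[W] = (1/4)·(15/2) + (1/4)·(20/3) + (1/4)·(17/2) + (1/4)·(31/4) = 365/48.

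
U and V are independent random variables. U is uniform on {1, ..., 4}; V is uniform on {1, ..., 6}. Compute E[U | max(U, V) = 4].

Outcomes with max(U, V) = 4: (1,4), (2,4), (3,4), (4,1), (4,2), (4,3), (4,4), each with probability 1/24.
E[U | max(U, V) = 4] = (1 + 2 + 3 + 4 + 4 + 4 + 4) / 7 = 22/7.

22/7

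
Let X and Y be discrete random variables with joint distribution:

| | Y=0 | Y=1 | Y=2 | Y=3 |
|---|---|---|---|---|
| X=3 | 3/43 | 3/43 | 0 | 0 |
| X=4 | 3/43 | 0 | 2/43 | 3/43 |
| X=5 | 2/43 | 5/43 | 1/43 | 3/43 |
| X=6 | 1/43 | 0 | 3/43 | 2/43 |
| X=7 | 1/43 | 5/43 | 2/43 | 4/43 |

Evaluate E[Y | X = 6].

P(X = 6) = 6/43.
Σ Y·P over the event = 0·(1/43) + 2·(3/43) + 3·(2/43) = 12/43.
E[Y | X = 6] = (12/43) / (6/43) = 2.

2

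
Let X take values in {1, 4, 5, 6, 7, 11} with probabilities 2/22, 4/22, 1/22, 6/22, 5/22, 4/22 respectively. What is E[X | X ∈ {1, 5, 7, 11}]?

43/6

P(X ∈ {1, 5, 7, 11}) = 6/11.
Σ over the event: 1·1/11 + 5·1/22 + 7·5/22 + 11·2/11 = 43/11.
E[X | X ∈ {1, 5, 7, 11}] = (43/11) / (6/11) = 43/6.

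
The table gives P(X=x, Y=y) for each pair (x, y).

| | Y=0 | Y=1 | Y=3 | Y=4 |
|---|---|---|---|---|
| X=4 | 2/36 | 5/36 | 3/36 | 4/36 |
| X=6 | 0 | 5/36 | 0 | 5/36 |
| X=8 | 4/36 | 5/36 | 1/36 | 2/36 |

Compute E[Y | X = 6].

5/2

P(X = 6) = 5/18.
Σ Y·P over the event = 1·(5/36) + 4·(5/36) = 25/36.
E[Y | X = 6] = (25/36) / (5/18) = 5/2.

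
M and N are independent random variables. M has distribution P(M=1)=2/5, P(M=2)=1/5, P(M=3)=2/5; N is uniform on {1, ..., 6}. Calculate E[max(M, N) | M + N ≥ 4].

P(M + N ≥ 4) = 5/6.
Summing max(M,N)·P(x,y) over outcomes with M + N ≥ 4 gives 52/15.
E[max(M, N) | M + N ≥ 4] = (52/15) / (5/6) = 104/25.

104/25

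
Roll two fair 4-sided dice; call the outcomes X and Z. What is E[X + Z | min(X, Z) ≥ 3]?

7

Outcomes with min(X, Z) ≥ 3: (3,3), (3,4), (4,3), (4,4), each with probability 1/16.
E[X + Z | min(X, Z) ≥ 3] = (6 + 7 + 7 + 8) / 4 = 7.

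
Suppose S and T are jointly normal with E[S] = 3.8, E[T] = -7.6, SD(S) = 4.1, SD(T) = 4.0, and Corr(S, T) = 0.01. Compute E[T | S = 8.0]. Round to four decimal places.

-7.5590

The regression of T on S has slope ρ·σ_T/σ_S and passes through (μ_S, μ_T).
E[T | S=8.0] = -7.6 + (0.01)·(4.0/4.1)·(8.0 − (3.8)) = -7.6 + (0.0097561)·(4.2) = -7.5590.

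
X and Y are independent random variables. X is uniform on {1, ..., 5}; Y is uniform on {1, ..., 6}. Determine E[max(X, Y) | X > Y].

Outcomes with X > Y: (2,1), (3,1), (3,2), (4,1), (4,2), (4,3), (5,1), (5,2), (5,3), (5,4), each with probability 1/30.
E[max(X, Y) | X > Y] = (2 + 3 + 3 + 4 + 4 + 4 + 5 + 5 + 5 + 5) / 10 = 4.

4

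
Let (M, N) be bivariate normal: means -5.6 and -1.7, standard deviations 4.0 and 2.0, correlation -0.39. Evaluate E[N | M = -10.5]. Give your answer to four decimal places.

E[N | M=x] = μ_N + ρ(σ_N/σ_M)(x − μ_M) for jointly normal variables.
E[N | M=-10.5] = -1.7 + (-0.39)·(2.0/4.0)·(-10.5 − (-5.6)) = -1.7 + (-0.195)·(-4.9) = -0.7445.

-0.7445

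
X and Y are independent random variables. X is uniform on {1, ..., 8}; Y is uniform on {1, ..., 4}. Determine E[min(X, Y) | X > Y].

P(X > Y) = 11/16.
Summing min(X,Y)·P(x,y) over outcomes with X > Y gives 25/16.
E[min(X, Y) | X > Y] = (25/16) / (11/16) = 25/11.

25/11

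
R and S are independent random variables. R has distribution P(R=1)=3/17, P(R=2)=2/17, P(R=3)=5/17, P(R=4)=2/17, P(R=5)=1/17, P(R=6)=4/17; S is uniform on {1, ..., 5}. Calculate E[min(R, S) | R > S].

33/14

P(R > S) = 42/85.
Summing min(R,S)·P(x,y) over outcomes with R > S gives 99/85.
E[min(R, S) | R > S] = (99/85) / (42/85) = 33/14.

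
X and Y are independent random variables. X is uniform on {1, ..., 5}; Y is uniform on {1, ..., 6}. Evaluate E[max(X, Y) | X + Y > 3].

40/9

P(X + Y > 3) = 9/10.
Summing max(X,Y)·P(x,y) over outcomes with X + Y > 3 gives 4.
E[max(X, Y) | X + Y > 3] = (4) / (9/10) = 40/9.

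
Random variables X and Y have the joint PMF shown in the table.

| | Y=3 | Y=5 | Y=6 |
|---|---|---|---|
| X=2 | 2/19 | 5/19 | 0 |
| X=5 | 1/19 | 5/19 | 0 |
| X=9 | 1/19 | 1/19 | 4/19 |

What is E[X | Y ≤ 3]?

P(Y ≤ 3) = 4/19.
Σ X·P over the event = 2·(2/19) + 5·(1/19) + 9·(1/19) = 18/19.
E[X | Y ≤ 3] = (18/19) / (4/19) = 9/2.

9/2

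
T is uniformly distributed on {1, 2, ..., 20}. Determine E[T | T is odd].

10

Given T is odd, T is equally likely to be any of {1, 3, 5, 7, 9, 11, 13, 15, 17, 19}.
E[T | T is odd] = (1 + 3 + 5 + 7 + 9 + 11 + 13 + 15 + 17 + 19) / 10 = 10.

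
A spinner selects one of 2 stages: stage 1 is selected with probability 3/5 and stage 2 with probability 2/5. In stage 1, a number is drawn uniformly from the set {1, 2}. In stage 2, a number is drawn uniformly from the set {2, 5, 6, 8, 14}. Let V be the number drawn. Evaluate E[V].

E[V | stage 1] = (1+2)/2 = 3/2.
E[V | stage 2] = (2+5+6+8+14)/5 = 7.
By the law of total expectation,
E[V] = (3/5)·(3/2) + (2/5)·(7) = 37/10.

37/10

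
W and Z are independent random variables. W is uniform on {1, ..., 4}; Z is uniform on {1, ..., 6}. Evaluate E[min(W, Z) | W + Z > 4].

43/18

P(W + Z > 4) = 3/4.
Summing min(W,Z)·P(x,y) over outcomes with W + Z > 4 gives 43/24.
E[min(W, Z) | W + Z > 4] = (43/24) / (3/4) = 43/18.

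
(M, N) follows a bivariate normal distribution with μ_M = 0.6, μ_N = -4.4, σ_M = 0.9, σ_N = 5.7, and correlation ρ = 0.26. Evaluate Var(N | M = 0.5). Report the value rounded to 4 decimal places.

For a bivariate normal, Var(N | M=x) = σ_N²(1 − ρ²).
Var(N | M=0.5) = (5.7)²·(1 − (0.26)²) = 32.49·0.9324 = 30.2937.

30.2937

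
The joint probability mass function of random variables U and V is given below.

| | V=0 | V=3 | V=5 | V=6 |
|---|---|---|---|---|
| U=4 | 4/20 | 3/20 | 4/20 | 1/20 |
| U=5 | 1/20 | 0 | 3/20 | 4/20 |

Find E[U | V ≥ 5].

P(V ≥ 5) = 3/5.
Σ U·P over the event = 4·(4/20) + 4·(1/20) + 5·(3/20) + 5·(4/20) = 11/4.
E[U | V ≥ 5] = (11/4) / (3/5) = 55/12.

55/12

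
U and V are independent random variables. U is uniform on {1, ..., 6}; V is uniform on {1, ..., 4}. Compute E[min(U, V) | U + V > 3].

47/21

P(U + V > 3) = 7/8.
Summing min(U,V)·P(x,y) over outcomes with U + V > 3 gives 47/24.
E[min(U, V) | U + V > 3] = (47/24) / (7/8) = 47/21.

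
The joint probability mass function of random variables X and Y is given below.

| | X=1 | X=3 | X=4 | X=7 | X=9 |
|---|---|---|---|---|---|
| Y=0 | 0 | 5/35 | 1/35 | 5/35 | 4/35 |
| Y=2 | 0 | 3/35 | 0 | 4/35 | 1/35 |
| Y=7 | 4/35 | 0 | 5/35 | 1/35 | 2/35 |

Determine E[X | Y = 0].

P(Y = 0) = 3/7.
Σ X·P over the event = 3·(5/35) + 4·(1/35) + 7·(5/35) + 9·(4/35) = 18/7.
E[X | Y = 0] = (18/7) / (3/7) = 6.

6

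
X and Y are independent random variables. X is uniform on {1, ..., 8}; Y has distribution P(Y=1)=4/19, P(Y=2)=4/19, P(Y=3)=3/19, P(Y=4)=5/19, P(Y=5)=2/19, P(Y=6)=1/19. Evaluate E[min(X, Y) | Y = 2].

P(Y = 2) = 4/19.
Summing min(X,Y)·P(x,y) over outcomes with Y = 2 gives 15/38.
E[min(X, Y) | Y = 2] = (15/38) / (4/19) = 15/8.

15/8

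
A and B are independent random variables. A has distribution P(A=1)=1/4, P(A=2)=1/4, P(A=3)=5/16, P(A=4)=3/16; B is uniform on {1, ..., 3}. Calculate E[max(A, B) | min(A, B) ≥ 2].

P(min(A, B) ≥ 2) = 1/2.
Summing max(A,B)·P(x,y) over outcomes with min(A, B) ≥ 2 gives 37/24.
E[max(A, B) | min(A, B) ≥ 2] = (37/24) / (1/2) = 37/12.

37/12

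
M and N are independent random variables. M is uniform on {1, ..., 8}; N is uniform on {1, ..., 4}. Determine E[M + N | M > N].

87/11

P(M > N) = 11/16.
Summing (M+N)·P(x,y) over outcomes with M > N gives 87/16.
E[M + N | M > N] = (87/16) / (11/16) = 87/11.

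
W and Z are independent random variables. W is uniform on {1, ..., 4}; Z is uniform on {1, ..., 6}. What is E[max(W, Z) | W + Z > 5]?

67/14

P(W + Z > 5) = 7/12.
Summing max(W,Z)·P(x,y) over outcomes with W + Z > 5 gives 67/24.
E[max(W, Z) | W + Z > 5] = (67/24) / (7/12) = 67/14.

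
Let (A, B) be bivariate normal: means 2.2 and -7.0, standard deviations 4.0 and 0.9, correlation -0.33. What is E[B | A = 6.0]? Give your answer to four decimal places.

The regression of B on A has slope ρ·σ_B/σ_A and passes through (μ_A, μ_B).
E[B | A=6.0] = -7.0 + (-0.33)·(0.9/4.0)·(6.0 − (2.2)) = -7.0 + (-0.07425)·(3.8) = -7.2822.

-7.2822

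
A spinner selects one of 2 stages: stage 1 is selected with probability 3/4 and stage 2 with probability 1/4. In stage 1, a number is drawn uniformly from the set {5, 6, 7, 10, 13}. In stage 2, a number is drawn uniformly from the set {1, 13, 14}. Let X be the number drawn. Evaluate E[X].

509/60

E[X | stage 1] = (5+6+7+10+13)/5 = 41/5.
E[X | stage 2] = (1+13+14)/3 = 28/3.
By the law of total expectation,
E[X] = (3/4)·(41/5) + (1/4)·(28/3) = 509/60.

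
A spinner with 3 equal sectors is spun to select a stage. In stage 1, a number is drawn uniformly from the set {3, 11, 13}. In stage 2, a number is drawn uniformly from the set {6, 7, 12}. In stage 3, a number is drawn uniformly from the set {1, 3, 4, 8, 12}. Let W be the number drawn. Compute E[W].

E[W | stage 1] = (3+11+13)/3 = 9.
E[W | stage 2] = (6+7+12)/3 = 25/3.
E[W | stage 3] = (1+3+4+8+12)/5 = 28/5.
E[W] = (1/3)·(9) + (1/3)·(25/3) + (1/3)·(28/5) = 344/45.

344/45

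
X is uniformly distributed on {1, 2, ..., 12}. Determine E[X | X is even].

7

Given X is even, X is equally likely to be any of {2, 4, 6, 8, 10, 12}.
E[X | X is even] = (2 + 4 + 6 + 8 + 10 + 12) / 6 = 7.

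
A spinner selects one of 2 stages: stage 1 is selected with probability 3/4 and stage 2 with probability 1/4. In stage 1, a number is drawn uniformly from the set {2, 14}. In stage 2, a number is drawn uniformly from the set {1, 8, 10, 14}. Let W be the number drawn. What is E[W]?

129/16

E[W | stage 1] = (2+14)/2 = 8.
E[W | stage 2] = (1+8+10+14)/4 = 33/4.
E[W] = (3/4)·(8) + (1/4)·(33/4) = 129/16.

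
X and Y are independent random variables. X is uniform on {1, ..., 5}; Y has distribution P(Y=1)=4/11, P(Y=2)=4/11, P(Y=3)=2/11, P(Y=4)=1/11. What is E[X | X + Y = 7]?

P(X + Y = 7) = 7/55.
Summing X·P(x,y) over outcomes with X + Y = 7 gives 31/55.
E[X | X + Y = 7] = (31/55) / (7/55) = 31/7.

31/7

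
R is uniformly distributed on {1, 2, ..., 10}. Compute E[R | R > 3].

Given R > 3, R is equally likely to be any of {4, 5, 6, 7, 8, 9, 10}.
E[R | R > 3] = (4 + 5 + 6 + 7 + 8 + 9 + 10) / 7 = 7.

7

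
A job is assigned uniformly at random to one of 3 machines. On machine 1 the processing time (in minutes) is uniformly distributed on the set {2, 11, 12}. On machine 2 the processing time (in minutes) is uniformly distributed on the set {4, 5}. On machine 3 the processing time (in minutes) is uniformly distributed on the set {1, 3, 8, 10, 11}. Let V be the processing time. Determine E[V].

583/90

E[V | machine 1] = (2+11+12)/3 = 25/3.
E[V | machine 2] = (4+5)/2 = 9/2.
E[V | machine 3] = (1+3+8+10+11)/5 = 33/5.
E[V] = (1/3)·(25/3) + (1/3)·(9/2) + (1/3)·(33/5) = 583/90.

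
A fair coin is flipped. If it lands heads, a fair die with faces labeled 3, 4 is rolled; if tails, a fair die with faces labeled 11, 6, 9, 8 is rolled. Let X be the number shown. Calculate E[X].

6

E[X | heads] = (3+4)/2 = 7/2.
E[X | tails] = (11+6+9+8)/4 = 17/2.
E[X] = (1/2)·(7/2) + (1/2)·(17/2) = 6.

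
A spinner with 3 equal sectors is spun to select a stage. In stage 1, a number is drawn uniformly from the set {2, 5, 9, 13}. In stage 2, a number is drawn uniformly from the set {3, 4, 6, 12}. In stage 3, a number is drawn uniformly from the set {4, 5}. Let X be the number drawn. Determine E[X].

6

E[X | stage 1] = (2+5+9+13)/4 = 29/4.
E[X | stage 2] = (3+4+6+12)/4 = 25/4.
E[X | stage 3] = (4+5)/2 = 9/2.
By the law of total expectation,
E[X] = (1/3)·(29/4) + (1/3)·(25/4) + (1/3)·(9/2) = 6.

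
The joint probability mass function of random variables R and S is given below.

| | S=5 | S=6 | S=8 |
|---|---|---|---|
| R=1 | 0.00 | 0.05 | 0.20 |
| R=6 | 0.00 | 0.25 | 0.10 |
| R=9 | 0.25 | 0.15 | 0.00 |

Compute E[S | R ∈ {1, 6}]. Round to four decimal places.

7.0000

P(R ∈ {1, 6}) = 0.60.
Σ S·P over the event = 6·(0.05) + 8·(0.20) + 6·(0.25) + 8·(0.10) = 4.20.
E[S | R ∈ {1, 6}] = (4.20) / (0.60) = 7.0000.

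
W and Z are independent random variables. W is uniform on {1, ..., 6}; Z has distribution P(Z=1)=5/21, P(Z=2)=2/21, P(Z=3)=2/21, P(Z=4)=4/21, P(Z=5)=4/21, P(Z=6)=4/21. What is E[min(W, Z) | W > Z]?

37/17

P(W > Z) = 17/42.
Summing min(W,Z)·P(x,y) over outcomes with W > Z gives 37/42.
E[min(W, Z) | W > Z] = (37/42) / (17/42) = 37/17.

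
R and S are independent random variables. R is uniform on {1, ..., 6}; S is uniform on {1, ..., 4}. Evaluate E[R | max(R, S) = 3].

P(max(R, S) = 3) = 5/24.
Summing R·P(x,y) over outcomes with max(R, S) = 3 gives 1/2.
E[R | max(R, S) = 3] = (1/2) / (5/24) = 12/5.

12/5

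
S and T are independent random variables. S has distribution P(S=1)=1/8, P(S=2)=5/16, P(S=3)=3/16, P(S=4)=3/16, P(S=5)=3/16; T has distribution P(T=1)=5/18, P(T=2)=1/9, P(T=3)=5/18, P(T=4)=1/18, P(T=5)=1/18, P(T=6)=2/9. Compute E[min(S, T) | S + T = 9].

10/3

P(S + T = 9) = 1/16.
Summing min(S,T)·P(x,y) over outcomes with S + T = 9 gives 5/24.
E[min(S, T) | S + T = 9] = (5/24) / (1/16) = 10/3.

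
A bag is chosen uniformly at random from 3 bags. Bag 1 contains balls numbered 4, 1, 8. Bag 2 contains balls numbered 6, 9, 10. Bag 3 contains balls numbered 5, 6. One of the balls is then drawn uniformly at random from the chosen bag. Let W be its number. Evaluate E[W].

E[W | bag 1] = (4+1+8)/3 = 13/3.
E[W | bag 2] = (6+9+10)/3 = 25/3.
E[W | bag 3] = (5+6)/2 = 11/2.
By the law of total expectation,
E[W] = (1/3)·(13/3) + (1/3)·(25/3) + (1/3)·(11/2) = 109/18.

109/18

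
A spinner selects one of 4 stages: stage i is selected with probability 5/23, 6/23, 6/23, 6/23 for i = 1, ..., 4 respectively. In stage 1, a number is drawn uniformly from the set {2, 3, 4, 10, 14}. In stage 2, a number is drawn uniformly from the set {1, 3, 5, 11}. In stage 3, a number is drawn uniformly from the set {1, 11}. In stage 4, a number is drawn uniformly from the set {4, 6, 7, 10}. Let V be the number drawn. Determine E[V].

E[V | stage 1] = (2+3+4+10+14)/5 = 33/5.
E[V | stage 2] = (1+3+5+11)/4 = 5.
E[V | stage 3] = (1+11)/2 = 6.
E[V | stage 4] = (4+6+7+10)/4 = 27/4.
E[V] = (5/23)·(33/5) + (6/23)·(5) + (6/23)·(6) + (6/23)·(27/4) = 279/46.

279/46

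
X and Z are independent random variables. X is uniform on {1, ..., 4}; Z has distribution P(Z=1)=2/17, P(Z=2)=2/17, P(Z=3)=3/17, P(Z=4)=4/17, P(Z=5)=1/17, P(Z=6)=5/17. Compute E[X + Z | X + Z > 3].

P(X + Z > 3) = 31/34.
Summing (X+Z)·P(x,y) over outcomes with X + Z > 3 gives 209/34.
E[X + Z | X + Z > 3] = (209/34) / (31/34) = 209/31.

209/31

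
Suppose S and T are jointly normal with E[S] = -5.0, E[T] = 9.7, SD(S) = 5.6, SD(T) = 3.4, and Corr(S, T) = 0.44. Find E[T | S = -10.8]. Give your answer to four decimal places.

8.1506

The regression of T on S has slope ρ·σ_T/σ_S and passes through (μ_S, μ_T).
E[T | S=-10.8] = 9.7 + (0.44)·(3.4/5.6)·(-10.8 − (-5.0)) = 9.7 + (0.26714)·(-5.8) = 8.1506.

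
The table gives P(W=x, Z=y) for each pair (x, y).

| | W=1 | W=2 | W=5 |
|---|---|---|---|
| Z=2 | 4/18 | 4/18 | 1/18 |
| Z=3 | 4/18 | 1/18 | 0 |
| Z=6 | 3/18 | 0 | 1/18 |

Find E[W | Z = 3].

6/5

P(Z = 3) = 5/18.
Σ W·P over the event = 1·(4/18) + 2·(1/18) = 1/3.
E[W | Z = 3] = (1/3) / (5/18) = 6/5.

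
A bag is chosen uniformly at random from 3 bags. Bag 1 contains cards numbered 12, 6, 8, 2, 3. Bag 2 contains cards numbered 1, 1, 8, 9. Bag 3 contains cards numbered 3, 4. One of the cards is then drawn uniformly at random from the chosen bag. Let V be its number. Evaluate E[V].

289/60

E[V | bag 1] = (12+6+8+2+3)/5 = 31/5.
E[V | bag 2] = (1+1+8+9)/4 = 19/4.
E[V | bag 3] = (3+4)/2 = 7/2.
E[V] = (1/3)·(31/5) + (1/3)·(19/4) + (1/3)·(7/2) = 289/60.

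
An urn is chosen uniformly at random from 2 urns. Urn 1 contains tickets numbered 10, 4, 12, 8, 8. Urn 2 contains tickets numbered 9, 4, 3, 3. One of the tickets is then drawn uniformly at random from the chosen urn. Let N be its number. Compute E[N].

E[N | urn 1] = (10+4+12+8+8)/5 = 42/5.
E[N | urn 2] = (9+4+3+3)/4 = 19/4.
By the law of total expectation,
E[N] = (1/2)·(42/5) + (1/2)·(19/4) = 263/40.

263/40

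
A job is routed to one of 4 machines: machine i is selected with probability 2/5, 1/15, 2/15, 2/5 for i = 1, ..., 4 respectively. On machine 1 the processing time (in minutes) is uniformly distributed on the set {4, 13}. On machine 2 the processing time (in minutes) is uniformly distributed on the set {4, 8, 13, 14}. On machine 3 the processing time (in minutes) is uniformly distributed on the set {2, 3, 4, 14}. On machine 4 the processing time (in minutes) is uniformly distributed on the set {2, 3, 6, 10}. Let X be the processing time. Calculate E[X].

83/12

E[X | machine 1] = (4+13)/2 = 17/2.
E[X | machine 2] = (4+8+13+14)/4 = 39/4.
E[X | machine 3] = (2+3+4+14)/4 = 23/4.
E[X | machine 4] = (2+3+6+10)/4 = 21/4.
E[X] = (2/5)·(17/2) + (1/15)·(39/4) + (2/15)·(23/4) + (2/5)·(21/4) = 83/12.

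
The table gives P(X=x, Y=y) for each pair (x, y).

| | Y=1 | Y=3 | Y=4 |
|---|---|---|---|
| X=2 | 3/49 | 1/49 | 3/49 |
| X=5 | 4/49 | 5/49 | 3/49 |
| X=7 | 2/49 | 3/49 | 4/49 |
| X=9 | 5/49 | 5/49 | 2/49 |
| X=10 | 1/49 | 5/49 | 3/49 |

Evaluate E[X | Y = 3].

143/19

P(Y = 3) = 19/49.
Summing X·P(X=x,Y=y) over the conditioning event gives 143/49.
E[X | Y = 3] = (143/49) / (19/49) = 143/19.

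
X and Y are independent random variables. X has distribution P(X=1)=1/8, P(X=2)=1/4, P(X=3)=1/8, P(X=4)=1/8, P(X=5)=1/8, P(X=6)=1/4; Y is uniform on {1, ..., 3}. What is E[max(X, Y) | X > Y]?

P(X > Y) = 2/3.
Summing max(X,Y)·P(x,y) over outcomes with X > Y gives 73/24.
E[max(X, Y) | X > Y] = (73/24) / (2/3) = 73/16.

73/16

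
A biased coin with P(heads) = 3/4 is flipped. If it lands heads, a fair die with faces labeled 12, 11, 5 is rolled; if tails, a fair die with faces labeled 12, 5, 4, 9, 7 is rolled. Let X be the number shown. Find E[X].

177/20

E[X | heads] = (12+11+5)/3 = 28/3.
E[X | tails] = (12+5+4+9+7)/5 = 37/5.
By the law of total expectation,
E[X] = (3/4)·(28/3) + (1/4)·(37/5) = 177/20.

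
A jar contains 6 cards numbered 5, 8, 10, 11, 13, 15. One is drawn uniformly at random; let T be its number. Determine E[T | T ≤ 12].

P(T ≤ 12) = 2/3.
Σ over the event: 5·1/6 + 8·1/6 + 10·1/6 + 11·1/6 = 17/3.
E[T | T ≤ 12] = (17/3) / (2/3) = 17/2.

17/2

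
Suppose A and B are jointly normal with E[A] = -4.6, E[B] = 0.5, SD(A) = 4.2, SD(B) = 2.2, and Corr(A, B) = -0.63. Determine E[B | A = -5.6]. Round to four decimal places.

E[B | A=x] = μ_B + ρ(σ_B/σ_A)(x − μ_A) for jointly normal variables.
E[B | A=-5.6] = 0.5 + (-0.63)·(2.2/4.2)·(-5.6 − (-4.6)) = 0.5 + (-0.33)·(-1) = 0.8300.

0.8300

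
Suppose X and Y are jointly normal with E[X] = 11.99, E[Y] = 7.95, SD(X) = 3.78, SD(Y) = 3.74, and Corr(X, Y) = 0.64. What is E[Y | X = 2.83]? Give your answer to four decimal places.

The regression of Y on X has slope ρ·σ_Y/σ_X and passes through (μ_X, μ_Y).
E[Y | X=2.83] = 7.95 + (0.64)·(3.74/3.78)·(2.83 − (11.99)) = 7.95 + (0.63323)·(-9.16) = 2.1496.

2.1496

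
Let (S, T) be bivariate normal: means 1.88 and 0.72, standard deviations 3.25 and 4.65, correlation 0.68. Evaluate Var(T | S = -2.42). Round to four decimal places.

11.6243

Var(T | S=x) = (1 − ρ²)·σ_T².
Var(T | S=-2.42) = (4.65)²·(1 − (0.68)²) = 21.6225·0.5376 = 11.6243.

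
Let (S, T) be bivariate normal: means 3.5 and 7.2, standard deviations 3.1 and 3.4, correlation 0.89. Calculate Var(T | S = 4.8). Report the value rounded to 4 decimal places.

Var(T | S=x) = (1 − ρ²)·σ_T².
Var(T | S=4.8) = (3.4)²·(1 − (0.89)²) = 11.56·0.2079 = 2.4033.

2.4033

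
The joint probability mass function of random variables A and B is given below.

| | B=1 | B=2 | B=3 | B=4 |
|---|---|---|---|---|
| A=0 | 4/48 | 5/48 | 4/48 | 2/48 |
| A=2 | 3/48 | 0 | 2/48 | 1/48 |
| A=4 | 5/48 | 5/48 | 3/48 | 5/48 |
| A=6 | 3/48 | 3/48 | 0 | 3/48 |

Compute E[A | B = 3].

P(B = 3) = 3/16.
Σ A·P over the event = 0·(4/48) + 2·(2/48) + 4·(3/48) = 1/3.
E[A | B = 3] = (1/3) / (3/16) = 16/9.

16/9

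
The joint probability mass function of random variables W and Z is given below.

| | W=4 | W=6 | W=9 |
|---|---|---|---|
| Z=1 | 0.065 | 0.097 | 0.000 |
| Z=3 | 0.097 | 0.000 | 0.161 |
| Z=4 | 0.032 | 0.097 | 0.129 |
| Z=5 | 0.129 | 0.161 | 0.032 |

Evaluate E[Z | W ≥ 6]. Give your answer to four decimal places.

P(W ≥ 6) = 0.677.
Σ Z·P over the event = 1·(0.097) + 4·(0.097) + 5·(0.161) + 3·(0.161) + 4·(0.129) + 5·(0.032) = 2.449.
E[Z | W ≥ 6] = (2.449) / (0.677) = 3.6174.

3.6174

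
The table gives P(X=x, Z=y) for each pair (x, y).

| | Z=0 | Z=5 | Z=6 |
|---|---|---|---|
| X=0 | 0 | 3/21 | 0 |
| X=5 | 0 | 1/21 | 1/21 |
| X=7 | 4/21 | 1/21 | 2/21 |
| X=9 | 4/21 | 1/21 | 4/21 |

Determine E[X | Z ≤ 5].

P(Z ≤ 5) = 2/3.
Σ X·P over the event = 0·(3/21) + 5·(1/21) + 7·(4/21) + 7·(1/21) + 9·(4/21) + 9·(1/21) = 85/21.
E[X | Z ≤ 5] = (85/21) / (2/3) = 85/14.

85/14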